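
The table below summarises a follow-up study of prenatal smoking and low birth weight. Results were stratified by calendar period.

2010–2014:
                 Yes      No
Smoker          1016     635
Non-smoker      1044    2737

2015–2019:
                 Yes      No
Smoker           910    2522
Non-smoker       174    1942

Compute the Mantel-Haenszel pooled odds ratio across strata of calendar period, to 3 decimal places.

OR_MH = Σ(aᵢdᵢ/nᵢ) / Σ(bᵢcᵢ/nᵢ), where nᵢ is the stratum total.
Stratum 1 (2010–2014): n = 5432; a·d/n = 1016·2737/5432 = 511.9278; b·c/n = 635·1044/5432 = 122.0434
Stratum 2 (2015–2019): n = 5548; a·d/n = 910·1942/5548 = 318.5328; b·c/n = 2522·174/5548 = 79.0966
OR_MH = (511.9278 + 318.5328) / (122.0434 + 79.0966) = 830.4606 / 201.1401 = 4.12877

4.129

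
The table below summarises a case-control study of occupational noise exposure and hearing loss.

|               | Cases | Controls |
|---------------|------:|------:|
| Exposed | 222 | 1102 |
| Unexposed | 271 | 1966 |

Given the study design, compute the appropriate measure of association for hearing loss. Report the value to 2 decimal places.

Cells: a = 222, b = 1102, c = 271, d = 1966.
This is a case-control study: participants were sampled on outcome status, so risks in the source population cannot be estimated directly — relative risk is not valid here. The odds ratio is the appropriate measure.
OR = (a·d)/(b·c) = (222 × 1966) / (1102 × 271) = 436452 / 298642 = 1.46146

1.46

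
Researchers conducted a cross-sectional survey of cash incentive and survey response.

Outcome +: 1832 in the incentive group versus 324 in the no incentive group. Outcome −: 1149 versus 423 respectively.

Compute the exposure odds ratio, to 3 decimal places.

2.082

From the description: a = 1832, b = 1149, c = 324, d = 423.
OR = (a·d)/(b·c) = (1832 × 423) / (1149 × 324) = 774936 / 372276 = 2.08162
The odds of survey response are about 2.08 times as high in the incentive group.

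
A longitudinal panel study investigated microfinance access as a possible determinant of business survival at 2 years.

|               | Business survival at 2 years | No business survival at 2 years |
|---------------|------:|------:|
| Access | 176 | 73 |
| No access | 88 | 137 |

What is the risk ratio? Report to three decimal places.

1.807

Cells: a = 176, b = 73, c = 88, d = 137.
Risk in exposed = 176/249 = 0.70683; risk in unexposed = 88/225 = 0.39111.
RR = 0.70683 / 0.39111 = 1.80723
The risk among the exposed is 1.81 times that among the unexposed.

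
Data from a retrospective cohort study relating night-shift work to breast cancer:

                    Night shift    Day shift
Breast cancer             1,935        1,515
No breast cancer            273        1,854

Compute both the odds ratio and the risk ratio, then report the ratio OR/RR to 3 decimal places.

4.451

Reading the table with exposure as columns: a = 1935 (Night shift, case), b = 273 (Night shift, non-case), c = 1515 (Day shift, case), d = 1854.
OR = (1935·1854)/(273·1515) = 3587490/413595 = 8.67392
Risk in exposed = 1935/2208 = 0.87636; risk in unexposed = 1515/3369 = 0.44969; RR = 1.94881
OR/RR = 8.67392 / 1.94881 = 4.45087
The outcome is not rare, so the OR lies further from 1 than the RR.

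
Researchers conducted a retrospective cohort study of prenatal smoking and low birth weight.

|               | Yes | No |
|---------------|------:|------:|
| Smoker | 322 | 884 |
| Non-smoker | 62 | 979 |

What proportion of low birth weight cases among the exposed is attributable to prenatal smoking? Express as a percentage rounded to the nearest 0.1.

Cells: a = 322, b = 884, c = 62, d = 979.
Risk in exposed = 322/1206 = 0.26700; risk in unexposed = 62/1041 = 0.05956.
RR = 0.26700/0.05956 = 4.48299
AR% = (RR − 1)/RR × 100 = (4.48299 − 1)/4.48299 × 100 = 77.6935%

77.7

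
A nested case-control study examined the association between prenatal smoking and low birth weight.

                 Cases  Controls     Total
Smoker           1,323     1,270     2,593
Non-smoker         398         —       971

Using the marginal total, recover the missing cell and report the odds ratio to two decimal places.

The missing cell is in the unexposed row: 971 − 398 = 573.
So a = 1323, b = 1270, c = 398, d = 573.
OR = (a·d)/(b·c) = (1323 × 573) / (1270 × 398) = 758079 / 505460 = 1.49978

1.50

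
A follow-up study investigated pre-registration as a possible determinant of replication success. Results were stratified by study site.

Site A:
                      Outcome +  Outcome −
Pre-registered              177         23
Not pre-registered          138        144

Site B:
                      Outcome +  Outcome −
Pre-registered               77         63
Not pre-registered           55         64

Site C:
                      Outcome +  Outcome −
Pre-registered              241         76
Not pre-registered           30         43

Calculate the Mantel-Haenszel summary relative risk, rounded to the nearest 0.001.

1.652

RR_MH = Σ(aᵢ·n₀ᵢ/nᵢ) / Σ(cᵢ·n₁ᵢ/nᵢ), with n₁ᵢ = aᵢ+bᵢ (exposed), n₀ᵢ = cᵢ+dᵢ (unexposed), nᵢ = n₁ᵢ+n₀ᵢ.
Stratum 1 (Site A): n₁ = 200, n₀ = 282, n = 482; a·n₀/n = 177·282/482 = 103.5560; c·n₁/n = 138·200/482 = 57.2614
Stratum 2 (Site B): n₁ = 140, n₀ = 119, n = 259; a·n₀/n = 77·119/259 = 35.3784; c·n₁/n = 55·140/259 = 29.7297
Stratum 3 (Site C): n₁ = 317, n₀ = 73, n = 390; a·n₀/n = 241·73/390 = 45.1103; c·n₁/n = 30·317/390 = 24.3846
RR_MH = (103.5560 + 35.3784 + 45.1103) / (57.2614 + 29.7297 + 24.3846) = 184.0447 / 111.3758 = 1.65247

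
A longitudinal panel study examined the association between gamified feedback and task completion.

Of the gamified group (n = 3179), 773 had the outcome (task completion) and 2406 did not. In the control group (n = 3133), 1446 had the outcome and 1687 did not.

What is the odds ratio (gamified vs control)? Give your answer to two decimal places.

From the description: a = 773, b = 2406, c = 1446, d = 1687.
OR = (a·d)/(b·c) = (773 × 1687) / (2406 × 1446) = 1304051 / 3479076 = 0.37483
Exposure is associated with lower odds of task completion (OR = 0.37 < 1).

0.37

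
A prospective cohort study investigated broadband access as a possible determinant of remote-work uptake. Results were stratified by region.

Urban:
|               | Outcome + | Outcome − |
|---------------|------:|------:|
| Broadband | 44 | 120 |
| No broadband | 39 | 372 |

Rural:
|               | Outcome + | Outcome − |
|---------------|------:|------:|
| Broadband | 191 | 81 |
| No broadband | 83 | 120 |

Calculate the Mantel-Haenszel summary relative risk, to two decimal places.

1.93

RR_MH = Σ(aᵢ·n₀ᵢ/nᵢ) / Σ(cᵢ·n₁ᵢ/nᵢ), with n₁ᵢ = aᵢ+bᵢ (exposed), n₀ᵢ = cᵢ+dᵢ (unexposed), nᵢ = n₁ᵢ+n₀ᵢ.
Stratum 1 (Urban): n₁ = 164, n₀ = 411, n = 575; a·n₀/n = 44·411/575 = 31.4504; c·n₁/n = 39·164/575 = 11.1235
Stratum 2 (Rural): n₁ = 272, n₀ = 203, n = 475; a·n₀/n = 191·203/475 = 81.6274; c·n₁/n = 83·272/475 = 47.5284
RR_MH = (31.4504 + 81.6274) / (11.1235 + 47.5284) = 113.0778 / 58.6519 = 1.92795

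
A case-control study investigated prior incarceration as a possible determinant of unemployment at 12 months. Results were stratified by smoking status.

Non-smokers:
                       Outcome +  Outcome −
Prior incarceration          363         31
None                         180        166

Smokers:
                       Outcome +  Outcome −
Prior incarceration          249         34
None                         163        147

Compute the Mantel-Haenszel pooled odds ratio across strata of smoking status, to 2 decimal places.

8.48

OR_MH = Σ(aᵢdᵢ/nᵢ) / Σ(bᵢcᵢ/nᵢ), where nᵢ is the stratum total.
Stratum 1 (Non-smokers): n = 740; a·d/n = 363·166/740 = 81.4297; b·c/n = 31·180/740 = 7.5405
Stratum 2 (Smokers): n = 593; a·d/n = 249·147/593 = 61.7251; b·c/n = 34·163/593 = 9.3457
OR_MH = (81.4297 + 61.7251) / (7.5405 + 9.3457) = 143.1549 / 16.8862 = 8.47760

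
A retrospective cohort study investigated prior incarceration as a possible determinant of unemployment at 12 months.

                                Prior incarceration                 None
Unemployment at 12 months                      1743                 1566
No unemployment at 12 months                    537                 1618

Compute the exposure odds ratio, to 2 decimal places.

3.35

Reading the table with exposure as columns: a = 1743 (Prior incarceration, case), b = 537 (Prior incarceration, non-case), c = 1566 (None, case), d = 1618.
OR = (a·d)/(b·c) = (1743 × 1618) / (537 × 1566) = 2820174 / 840942 = 3.35359
The odds of unemployment at 12 months are about 3.35 times as high in the prior incarceration group.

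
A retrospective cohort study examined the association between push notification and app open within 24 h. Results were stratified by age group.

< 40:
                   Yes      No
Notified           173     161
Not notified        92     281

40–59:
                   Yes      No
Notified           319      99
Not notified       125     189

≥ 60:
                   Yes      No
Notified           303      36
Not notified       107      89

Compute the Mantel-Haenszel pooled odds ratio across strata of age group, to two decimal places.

OR_MH = Σ(aᵢdᵢ/nᵢ) / Σ(bᵢcᵢ/nᵢ), where nᵢ is the stratum total.
Stratum 1 (< 40): n = 707; a·d/n = 173·281/707 = 68.7595; b·c/n = 161·92/707 = 20.9505
Stratum 2 (40–59): n = 732; a·d/n = 319·189/732 = 82.3648; b·c/n = 99·125/732 = 16.9057
Stratum 3 (≥ 60): n = 535; a·d/n = 303·89/535 = 50.4056; b·c/n = 36·107/535 = 7.2000
OR_MH = (68.7595 + 82.3648 + 50.4056) / (20.9505 + 16.9057 + 7.2000) = 201.5299 / 45.0562 = 4.47285

4.47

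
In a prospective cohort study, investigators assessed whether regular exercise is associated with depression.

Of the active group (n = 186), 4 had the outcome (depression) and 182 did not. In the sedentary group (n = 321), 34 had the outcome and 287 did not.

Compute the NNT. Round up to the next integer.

Risk in treated group = 4/186 = 0.02151; risk in control = 34/321 = 0.10592.
Absolute risk reduction = 0.10592 − 0.02151 = 0.08441
NNT = 1 / ARR = 1 / 0.08441 = 11.846 → round up → 12

12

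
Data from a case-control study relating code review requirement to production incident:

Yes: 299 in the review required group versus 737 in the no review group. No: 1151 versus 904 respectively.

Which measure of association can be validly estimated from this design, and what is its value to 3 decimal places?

From the description: a = 299, b = 1151, c = 737, d = 904.
This is a case-control study: participants were sampled on outcome status, so risks in the source population cannot be estimated directly — relative risk is not valid here. The odds ratio is the appropriate measure.
OR = (a·d)/(b·c) = (299 × 904) / (1151 × 737) = 270296 / 848287 = 0.31864

0.319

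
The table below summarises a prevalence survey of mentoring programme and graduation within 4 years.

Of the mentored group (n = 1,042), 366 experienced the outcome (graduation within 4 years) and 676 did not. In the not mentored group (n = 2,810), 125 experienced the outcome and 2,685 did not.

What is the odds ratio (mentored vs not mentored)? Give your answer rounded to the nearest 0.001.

From the description: a = 366, b = 676, c = 125, d = 2685.
OR = (a·d)/(b·c) = (366 × 2685) / (676 × 125) = 982710 / 84500 = 11.62970
The odds of graduation within 4 years are about 11.63 times as high in the mentored group.

11.630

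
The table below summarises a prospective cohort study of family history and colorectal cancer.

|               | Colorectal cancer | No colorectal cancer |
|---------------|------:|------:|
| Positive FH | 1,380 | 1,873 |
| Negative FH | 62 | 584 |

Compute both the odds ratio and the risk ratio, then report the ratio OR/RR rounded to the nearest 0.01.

Cells: a = 1380, b = 1873, c = 62, d = 584.
OR = (1380·584)/(1873·62) = 805920/116126 = 6.94005
Risk in exposed = 1380/3253 = 0.42422; risk in unexposed = 62/646 = 0.09598; RR = 4.42014
OR/RR = 6.94005 / 4.42014 = 1.57010
The outcome is not rare, so the OR lies further from 1 than the RR.

1.57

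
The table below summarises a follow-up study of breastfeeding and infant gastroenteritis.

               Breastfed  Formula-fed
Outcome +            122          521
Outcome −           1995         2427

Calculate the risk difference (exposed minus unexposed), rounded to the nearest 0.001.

Reading the table with exposure as columns: a = 122 (Breastfed, case), b = 1995 (Breastfed, non-case), c = 521 (Formula-fed, case), d = 2427.
Risk in exposed = 122/2117 = 0.057629; risk in unexposed = 521/2948 = 0.176730.
Risk difference = 0.057629 − 0.176730 = -0.119101

-0.119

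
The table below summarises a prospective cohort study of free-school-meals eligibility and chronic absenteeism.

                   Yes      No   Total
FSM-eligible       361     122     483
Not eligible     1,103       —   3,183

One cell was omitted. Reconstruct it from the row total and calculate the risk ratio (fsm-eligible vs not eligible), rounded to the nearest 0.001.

2.157

The missing cell is in the unexposed row: 3183 − 1103 = 2080.
So a = 361, b = 122, c = 1103, d = 2080.
RR = [a/(a+b)] / [c/(c+d)] = (361/483) / (1103/3183) = 0.74741/0.34653 = 2.15686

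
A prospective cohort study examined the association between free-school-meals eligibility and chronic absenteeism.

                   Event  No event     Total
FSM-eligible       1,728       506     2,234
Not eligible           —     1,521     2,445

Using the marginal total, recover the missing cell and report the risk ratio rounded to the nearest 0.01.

2.05

The missing cell is in the unexposed row: 2445 − 1521 = 924.
So a = 1728, b = 506, c = 924, d = 1521.
RR = [a/(a+b)] / [c/(c+d)] = (1728/2234) / (924/2445) = 0.77350/0.37791 = 2.04676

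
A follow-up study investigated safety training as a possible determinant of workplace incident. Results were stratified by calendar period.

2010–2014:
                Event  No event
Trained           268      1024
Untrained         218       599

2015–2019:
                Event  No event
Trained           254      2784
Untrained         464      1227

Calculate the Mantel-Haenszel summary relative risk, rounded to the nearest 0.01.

0.45

RR_MH = Σ(aᵢ·n₀ᵢ/nᵢ) / Σ(cᵢ·n₁ᵢ/nᵢ), with n₁ᵢ = aᵢ+bᵢ (exposed), n₀ᵢ = cᵢ+dᵢ (unexposed), nᵢ = n₁ᵢ+n₀ᵢ.
Stratum 1 (2010–2014): n₁ = 1292, n₀ = 817, n = 2109; a·n₀/n = 268·817/2109 = 103.8198; c·n₁/n = 218·1292/2109 = 133.5495
Stratum 2 (2015–2019): n₁ = 3038, n₀ = 1691, n = 4729; a·n₀/n = 254·1691/4729 = 90.8255; c·n₁/n = 464·3038/4729 = 298.0825
RR_MH = (103.8198 + 90.8255) / (133.5495 + 298.0825) = 194.6454 / 431.6320 = 0.45095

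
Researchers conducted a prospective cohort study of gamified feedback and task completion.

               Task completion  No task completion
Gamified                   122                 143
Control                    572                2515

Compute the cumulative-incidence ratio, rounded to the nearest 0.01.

2.48

Cells: a = 122, b = 143, c = 572, d = 2515.
Risk in exposed = 122/265 = 0.46038; risk in unexposed = 572/3087 = 0.18529.
RR = 0.46038 / 0.18529 = 2.48459
The risk among the exposed is 2.48 times that among the unexposed.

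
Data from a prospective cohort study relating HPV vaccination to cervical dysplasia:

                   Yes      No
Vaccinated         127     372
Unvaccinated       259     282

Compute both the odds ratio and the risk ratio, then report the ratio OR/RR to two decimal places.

Cells: a = 127, b = 372, c = 259, d = 282.
OR = (127·282)/(372·259) = 35814/96348 = 0.37172
Risk in exposed = 127/499 = 0.25451; risk in unexposed = 259/541 = 0.47874; RR = 0.53162
OR/RR = 0.37172 / 0.53162 = 0.69921
The outcome is not rare, so the OR lies further from 1 than the RR.

0.70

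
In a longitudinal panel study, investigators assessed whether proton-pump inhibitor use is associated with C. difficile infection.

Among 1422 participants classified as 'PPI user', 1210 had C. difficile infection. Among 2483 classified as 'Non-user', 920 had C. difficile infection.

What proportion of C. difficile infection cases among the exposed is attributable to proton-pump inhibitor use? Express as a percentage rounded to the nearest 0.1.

56.5

From the description: a = 1210, b = 212, c = 920, d = 1563.
Risk in exposed = 1210/1422 = 0.85091; risk in unexposed = 920/2483 = 0.37052.
RR = 0.85091/0.37052 = 2.29654
AR% = (RR − 1)/RR × 100 = (2.29654 − 1)/2.29654 × 100 = 56.4563%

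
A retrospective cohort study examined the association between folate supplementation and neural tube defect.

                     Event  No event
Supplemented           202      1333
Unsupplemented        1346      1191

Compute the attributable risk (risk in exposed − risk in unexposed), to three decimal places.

-0.399

Cells: a = 202, b = 1333, c = 1346, d = 1191.
Risk in exposed = 202/1535 = 0.131596; risk in unexposed = 1346/2537 = 0.530548.
Risk difference = 0.131596 − 0.530548 = -0.398952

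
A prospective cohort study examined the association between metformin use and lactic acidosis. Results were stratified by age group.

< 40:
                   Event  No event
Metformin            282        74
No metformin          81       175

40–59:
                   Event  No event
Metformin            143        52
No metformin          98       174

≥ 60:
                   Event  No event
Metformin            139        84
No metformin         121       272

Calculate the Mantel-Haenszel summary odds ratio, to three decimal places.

OR_MH = Σ(aᵢdᵢ/nᵢ) / Σ(bᵢcᵢ/nᵢ), where nᵢ is the stratum total.
Stratum 1 (< 40): n = 612; a·d/n = 282·175/612 = 80.6373; b·c/n = 74·81/612 = 9.7941
Stratum 2 (40–59): n = 467; a·d/n = 143·174/467 = 53.2805; b·c/n = 52·98/467 = 10.9122
Stratum 3 (≥ 60): n = 616; a·d/n = 139·272/616 = 61.3766; b·c/n = 84·121/616 = 16.5000
OR_MH = (80.6373 + 53.2805 + 61.3766) / (9.7941 + 10.9122 + 16.5000) = 195.2944 / 37.2063 = 5.24896

5.249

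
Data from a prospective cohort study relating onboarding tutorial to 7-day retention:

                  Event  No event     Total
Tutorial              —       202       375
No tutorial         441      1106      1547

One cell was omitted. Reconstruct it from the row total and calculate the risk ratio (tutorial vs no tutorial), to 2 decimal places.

The missing cell is in the exposed row: 375 − 202 = 173.
So a = 173, b = 202, c = 441, d = 1106.
RR = [a/(a+b)] / [c/(c+d)] = (173/375) / (441/1547) = 0.46133/0.28507 = 1.61833

1.62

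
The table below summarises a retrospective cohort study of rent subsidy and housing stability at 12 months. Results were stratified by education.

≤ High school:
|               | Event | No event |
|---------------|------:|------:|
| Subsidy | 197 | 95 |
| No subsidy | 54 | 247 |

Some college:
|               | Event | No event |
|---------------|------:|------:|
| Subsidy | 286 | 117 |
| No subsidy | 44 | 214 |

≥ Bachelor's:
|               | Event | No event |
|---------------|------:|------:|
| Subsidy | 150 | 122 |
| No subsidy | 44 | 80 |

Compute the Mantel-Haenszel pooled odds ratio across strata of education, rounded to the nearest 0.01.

6.83

OR_MH = Σ(aᵢdᵢ/nᵢ) / Σ(bᵢcᵢ/nᵢ), where nᵢ is the stratum total.
Stratum 1 (≤ High school): n = 593; a·d/n = 197·247/593 = 82.0556; b·c/n = 95·54/593 = 8.6509
Stratum 2 (Some college): n = 661; a·d/n = 286·214/661 = 92.5930; b·c/n = 117·44/661 = 7.7882
Stratum 3 (≥ Bachelor's): n = 396; a·d/n = 150·80/396 = 30.3030; b·c/n = 122·44/396 = 13.5556
OR_MH = (82.0556 + 92.5930 + 30.3030) / (8.6509 + 7.7882 + 13.5556) = 204.9517 / 29.9947 = 6.83294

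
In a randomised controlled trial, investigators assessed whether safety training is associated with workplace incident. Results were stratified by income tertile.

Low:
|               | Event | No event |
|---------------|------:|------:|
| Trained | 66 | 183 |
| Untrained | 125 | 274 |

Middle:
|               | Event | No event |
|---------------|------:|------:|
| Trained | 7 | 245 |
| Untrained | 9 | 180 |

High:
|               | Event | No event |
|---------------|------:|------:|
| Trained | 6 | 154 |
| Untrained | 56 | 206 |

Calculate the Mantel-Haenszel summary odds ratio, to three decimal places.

OR_MH = Σ(aᵢdᵢ/nᵢ) / Σ(bᵢcᵢ/nᵢ), where nᵢ is the stratum total.
Stratum 1 (Low): n = 648; a·d/n = 66·274/648 = 27.9074; b·c/n = 183·125/648 = 35.3009
Stratum 2 (Middle): n = 441; a·d/n = 7·180/441 = 2.8571; b·c/n = 245·9/441 = 5.0000
Stratum 3 (High): n = 422; a·d/n = 6·206/422 = 2.9289; b·c/n = 154·56/422 = 20.4360
OR_MH = (27.9074 + 2.8571 + 2.9289) / (35.3009 + 5.0000 + 20.4360) = 33.6935 / 60.7369 = 0.55474

0.555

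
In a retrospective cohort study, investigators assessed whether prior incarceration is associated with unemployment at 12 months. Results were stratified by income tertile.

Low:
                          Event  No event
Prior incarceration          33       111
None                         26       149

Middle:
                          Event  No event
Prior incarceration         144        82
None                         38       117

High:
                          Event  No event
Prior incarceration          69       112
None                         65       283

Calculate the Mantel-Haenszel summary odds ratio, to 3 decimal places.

3.116

OR_MH = Σ(aᵢdᵢ/nᵢ) / Σ(bᵢcᵢ/nᵢ), where nᵢ is the stratum total.
Stratum 1 (Low): n = 319; a·d/n = 33·149/319 = 15.4138; b·c/n = 111·26/319 = 9.0470
Stratum 2 (Middle): n = 381; a·d/n = 144·117/381 = 44.2205; b·c/n = 82·38/381 = 8.1785
Stratum 3 (High): n = 529; a·d/n = 69·283/529 = 36.9130; b·c/n = 112·65/529 = 13.7618
OR_MH = (15.4138 + 44.2205 + 36.9130) / (9.0470 + 8.1785 + 13.7618) = 96.5473 / 30.9873 = 3.11570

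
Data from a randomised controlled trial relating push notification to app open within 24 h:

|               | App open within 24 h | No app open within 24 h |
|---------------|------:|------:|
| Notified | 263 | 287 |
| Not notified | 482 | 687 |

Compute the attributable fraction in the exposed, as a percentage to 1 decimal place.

Cells: a = 263, b = 287, c = 482, d = 687.
Risk in exposed = 263/550 = 0.47818; risk in unexposed = 482/1169 = 0.41232.
RR = 0.47818/0.41232 = 1.15974
AR% = (RR − 1)/RR × 100 = (1.15974 − 1)/1.15974 × 100 = 13.7738%

13.8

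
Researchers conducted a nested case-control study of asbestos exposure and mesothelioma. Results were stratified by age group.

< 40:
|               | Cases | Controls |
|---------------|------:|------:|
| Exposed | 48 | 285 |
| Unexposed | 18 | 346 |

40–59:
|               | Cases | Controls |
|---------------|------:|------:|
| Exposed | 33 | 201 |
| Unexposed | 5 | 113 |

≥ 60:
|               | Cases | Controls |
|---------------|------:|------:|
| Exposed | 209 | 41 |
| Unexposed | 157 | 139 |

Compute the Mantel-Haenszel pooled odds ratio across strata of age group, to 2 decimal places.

OR_MH = Σ(aᵢdᵢ/nᵢ) / Σ(bᵢcᵢ/nᵢ), where nᵢ is the stratum total.
Stratum 1 (< 40): n = 697; a·d/n = 48·346/697 = 23.8278; b·c/n = 285·18/697 = 7.3601
Stratum 2 (40–59): n = 352; a·d/n = 33·113/352 = 10.5938; b·c/n = 201·5/352 = 2.8551
Stratum 3 (≥ 60): n = 546; a·d/n = 209·139/546 = 53.2070; b·c/n = 41·157/546 = 11.7894
OR_MH = (23.8278 + 10.5938 + 53.2070) / (7.3601 + 2.8551 + 11.7894) = 87.6285 / 22.0046 = 3.98228

3.98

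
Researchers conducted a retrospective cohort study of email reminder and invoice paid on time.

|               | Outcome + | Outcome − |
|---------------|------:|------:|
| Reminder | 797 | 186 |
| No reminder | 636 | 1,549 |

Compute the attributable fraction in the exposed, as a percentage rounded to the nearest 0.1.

Cells: a = 797, b = 186, c = 636, d = 1549.
Risk in exposed = 797/983 = 0.81078; risk in unexposed = 636/2185 = 0.29108.
RR = 0.81078/0.29108 = 2.78547
AR% = (RR − 1)/RR × 100 = (2.78547 − 1)/2.78547 × 100 = 64.0995%

64.1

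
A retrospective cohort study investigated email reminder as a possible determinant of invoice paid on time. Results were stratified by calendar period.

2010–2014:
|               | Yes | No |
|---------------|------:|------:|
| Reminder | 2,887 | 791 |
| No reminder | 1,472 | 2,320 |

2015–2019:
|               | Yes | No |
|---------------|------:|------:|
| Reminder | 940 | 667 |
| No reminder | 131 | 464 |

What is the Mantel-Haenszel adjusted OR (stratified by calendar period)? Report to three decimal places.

5.598

OR_MH = Σ(aᵢdᵢ/nᵢ) / Σ(bᵢcᵢ/nᵢ), where nᵢ is the stratum total.
Stratum 1 (2010–2014): n = 7470; a·d/n = 2887·2320/7470 = 896.6319; b·c/n = 791·1472/7470 = 155.8704
Stratum 2 (2015–2019): n = 2202; a·d/n = 940·464/2202 = 198.0745; b·c/n = 667·131/2202 = 39.6807
OR_MH = (896.6319 + 198.0745) / (155.8704 + 39.6807) = 1094.7063 / 195.5512 = 5.59806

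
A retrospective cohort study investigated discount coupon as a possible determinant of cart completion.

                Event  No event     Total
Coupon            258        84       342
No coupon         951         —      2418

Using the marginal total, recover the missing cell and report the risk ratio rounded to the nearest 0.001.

The missing cell is in the unexposed row: 2418 − 951 = 1467.
So a = 258, b = 84, c = 951, d = 1467.
RR = [a/(a+b)] / [c/(c+d)] = (258/342) / (951/2418) = 0.75439/0.39330 = 1.91809

1.918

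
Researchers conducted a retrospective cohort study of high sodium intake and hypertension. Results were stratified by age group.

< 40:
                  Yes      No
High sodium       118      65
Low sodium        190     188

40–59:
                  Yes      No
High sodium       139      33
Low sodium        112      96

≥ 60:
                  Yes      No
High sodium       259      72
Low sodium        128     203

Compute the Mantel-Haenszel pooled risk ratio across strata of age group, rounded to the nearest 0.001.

RR_MH = Σ(aᵢ·n₀ᵢ/nᵢ) / Σ(cᵢ·n₁ᵢ/nᵢ), with n₁ᵢ = aᵢ+bᵢ (exposed), n₀ᵢ = cᵢ+dᵢ (unexposed), nᵢ = n₁ᵢ+n₀ᵢ.
Stratum 1 (< 40): n₁ = 183, n₀ = 378, n = 561; a·n₀/n = 118·378/561 = 79.5080; c·n₁/n = 190·183/561 = 61.9786
Stratum 2 (40–59): n₁ = 172, n₀ = 208, n = 380; a·n₀/n = 139·208/380 = 76.0842; c·n₁/n = 112·172/380 = 50.6947
Stratum 3 (≥ 60): n₁ = 331, n₀ = 331, n = 662; a·n₀/n = 259·331/662 = 129.5000; c·n₁/n = 128·331/662 = 64.0000
RR_MH = (79.5080 + 76.0842 + 129.5000) / (61.9786 + 50.6947 + 64.0000) = 285.0922 / 176.6733 = 1.61367

1.614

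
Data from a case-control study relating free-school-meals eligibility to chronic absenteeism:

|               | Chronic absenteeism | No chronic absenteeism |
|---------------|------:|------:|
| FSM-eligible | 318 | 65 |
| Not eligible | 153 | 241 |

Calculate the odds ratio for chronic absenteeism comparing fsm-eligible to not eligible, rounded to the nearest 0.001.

Cells: a = 318, b = 65, c = 153, d = 241.
OR = (a·d)/(b·c) = (318 × 241) / (65 × 153) = 76638 / 9945 = 7.70618
The odds of chronic absenteeism are about 7.71 times as high in the fsm-eligible group.

7.706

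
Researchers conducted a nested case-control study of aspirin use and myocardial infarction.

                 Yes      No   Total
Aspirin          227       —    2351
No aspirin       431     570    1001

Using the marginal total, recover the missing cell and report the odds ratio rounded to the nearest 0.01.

0.14

The missing cell is in the exposed row: 2351 − 227 = 2124.
So a = 227, b = 2124, c = 431, d = 570.
OR = (a·d)/(b·c) = (227 × 570) / (2124 × 431) = 129390 / 915444 = 0.14134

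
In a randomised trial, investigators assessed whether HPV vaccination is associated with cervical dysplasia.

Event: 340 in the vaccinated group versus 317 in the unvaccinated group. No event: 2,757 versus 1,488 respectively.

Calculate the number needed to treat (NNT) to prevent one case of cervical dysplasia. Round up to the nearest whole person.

Risk in treated group = 340/3097 = 0.10978; risk in control = 317/1805 = 0.17562.
Absolute risk reduction = 0.17562 − 0.10978 = 0.06584
NNT = 1 / ARR = 1 / 0.06584 = 15.188 → round up → 16

16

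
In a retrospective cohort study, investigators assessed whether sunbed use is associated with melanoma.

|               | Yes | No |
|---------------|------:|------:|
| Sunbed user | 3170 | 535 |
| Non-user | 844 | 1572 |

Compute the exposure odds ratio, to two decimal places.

11.04

Cells: a = 3170, b = 535, c = 844, d = 1572.
OR = (a·d)/(b·c) = (3170 × 1572) / (535 × 844) = 4983240 / 451540 = 11.03610
The odds of melanoma are about 11.04 times as high in the sunbed user group.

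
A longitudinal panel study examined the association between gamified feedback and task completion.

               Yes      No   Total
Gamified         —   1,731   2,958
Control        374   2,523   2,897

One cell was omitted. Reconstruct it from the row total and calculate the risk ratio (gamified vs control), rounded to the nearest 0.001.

The missing cell is in the exposed row: 2958 − 1731 = 1227.
So a = 1227, b = 1731, c = 374, d = 2523.
RR = [a/(a+b)] / [c/(c+d)] = (1227/2958) / (374/2897) = 0.41481/0.12910 = 3.21309

3.213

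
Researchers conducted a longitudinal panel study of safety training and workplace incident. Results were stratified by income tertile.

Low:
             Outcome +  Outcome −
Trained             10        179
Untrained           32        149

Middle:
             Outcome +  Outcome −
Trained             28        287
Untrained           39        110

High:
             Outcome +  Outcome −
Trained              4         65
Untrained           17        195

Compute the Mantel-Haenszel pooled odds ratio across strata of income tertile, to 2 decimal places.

0.31

OR_MH = Σ(aᵢdᵢ/nᵢ) / Σ(bᵢcᵢ/nᵢ), where nᵢ is the stratum total.
Stratum 1 (Low): n = 370; a·d/n = 10·149/370 = 4.0270; b·c/n = 179·32/370 = 15.4811
Stratum 2 (Middle): n = 464; a·d/n = 28·110/464 = 6.6379; b·c/n = 287·39/464 = 24.1228
Stratum 3 (High): n = 281; a·d/n = 4·195/281 = 2.7758; b·c/n = 65·17/281 = 3.9324
OR_MH = (4.0270 + 6.6379 + 2.7758) / (15.4811 + 24.1228 + 3.9324) = 13.4408 / 43.5363 = 0.30873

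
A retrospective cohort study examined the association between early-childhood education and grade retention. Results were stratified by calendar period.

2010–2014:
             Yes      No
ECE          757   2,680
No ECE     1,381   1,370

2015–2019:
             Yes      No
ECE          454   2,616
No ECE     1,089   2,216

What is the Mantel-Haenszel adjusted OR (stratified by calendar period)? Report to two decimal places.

0.31

OR_MH = Σ(aᵢdᵢ/nᵢ) / Σ(bᵢcᵢ/nᵢ), where nᵢ is the stratum total.
Stratum 1 (2010–2014): n = 6188; a·d/n = 757·1370/6188 = 167.5970; b·c/n = 2680·1381/6188 = 598.1060
Stratum 2 (2015–2019): n = 6375; a·d/n = 454·2216/6375 = 157.8140; b·c/n = 2616·1089/6375 = 446.8744
OR_MH = (167.5970 + 157.8140) / (598.1060 + 446.8744) = 325.4109 / 1044.9804 = 0.31140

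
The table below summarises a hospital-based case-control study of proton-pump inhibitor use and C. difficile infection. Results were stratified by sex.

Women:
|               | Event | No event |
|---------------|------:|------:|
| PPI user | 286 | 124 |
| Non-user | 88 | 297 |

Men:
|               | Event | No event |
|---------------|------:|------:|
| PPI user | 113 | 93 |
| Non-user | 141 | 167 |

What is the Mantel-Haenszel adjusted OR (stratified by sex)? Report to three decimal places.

OR_MH = Σ(aᵢdᵢ/nᵢ) / Σ(bᵢcᵢ/nᵢ), where nᵢ is the stratum total.
Stratum 1 (Women): n = 795; a·d/n = 286·297/795 = 106.8453; b·c/n = 124·88/795 = 13.7258
Stratum 2 (Men): n = 514; a·d/n = 113·167/514 = 36.7140; b·c/n = 93·141/514 = 25.5117
OR_MH = (106.8453 + 36.7140) / (13.7258 + 25.5117) = 143.5593 / 39.2375 = 3.65873

3.659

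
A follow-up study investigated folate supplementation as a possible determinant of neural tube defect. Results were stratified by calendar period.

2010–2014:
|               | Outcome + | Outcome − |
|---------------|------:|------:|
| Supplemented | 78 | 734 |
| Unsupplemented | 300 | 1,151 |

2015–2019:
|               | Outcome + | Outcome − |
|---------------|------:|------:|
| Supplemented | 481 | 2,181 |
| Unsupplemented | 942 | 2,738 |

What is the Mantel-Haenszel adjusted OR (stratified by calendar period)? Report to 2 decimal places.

0.59

OR_MH = Σ(aᵢdᵢ/nᵢ) / Σ(bᵢcᵢ/nᵢ), where nᵢ is the stratum total.
Stratum 1 (2010–2014): n = 2263; a·d/n = 78·1151/2263 = 39.6721; b·c/n = 734·300/2263 = 97.3045
Stratum 2 (2015–2019): n = 6342; a·d/n = 481·2738/6342 = 207.6597; b·c/n = 2181·942/6342 = 323.9518
OR_MH = (39.6721 + 207.6597) / (97.3045 + 323.9518) = 247.3318 / 421.2562 = 0.58713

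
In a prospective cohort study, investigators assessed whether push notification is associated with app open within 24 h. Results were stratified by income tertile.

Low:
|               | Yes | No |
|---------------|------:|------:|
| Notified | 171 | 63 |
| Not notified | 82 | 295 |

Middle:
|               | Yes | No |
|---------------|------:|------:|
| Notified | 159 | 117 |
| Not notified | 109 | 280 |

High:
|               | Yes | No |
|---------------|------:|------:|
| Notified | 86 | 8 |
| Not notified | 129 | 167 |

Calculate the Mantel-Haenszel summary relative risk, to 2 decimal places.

2.45

RR_MH = Σ(aᵢ·n₀ᵢ/nᵢ) / Σ(cᵢ·n₁ᵢ/nᵢ), with n₁ᵢ = aᵢ+bᵢ (exposed), n₀ᵢ = cᵢ+dᵢ (unexposed), nᵢ = n₁ᵢ+n₀ᵢ.
Stratum 1 (Low): n₁ = 234, n₀ = 377, n = 611; a·n₀/n = 171·377/611 = 105.5106; c·n₁/n = 82·234/611 = 31.4043
Stratum 2 (Middle): n₁ = 276, n₀ = 389, n = 665; a·n₀/n = 159·389/665 = 93.0090; c·n₁/n = 109·276/665 = 45.2391
Stratum 3 (High): n₁ = 94, n₀ = 296, n = 390; a·n₀/n = 86·296/390 = 65.2718; c·n₁/n = 129·94/390 = 31.0923
RR_MH = (105.5106 + 93.0090 + 65.2718) / (31.4043 + 45.2391 + 31.0923) = 263.7915 / 107.7357 = 2.44851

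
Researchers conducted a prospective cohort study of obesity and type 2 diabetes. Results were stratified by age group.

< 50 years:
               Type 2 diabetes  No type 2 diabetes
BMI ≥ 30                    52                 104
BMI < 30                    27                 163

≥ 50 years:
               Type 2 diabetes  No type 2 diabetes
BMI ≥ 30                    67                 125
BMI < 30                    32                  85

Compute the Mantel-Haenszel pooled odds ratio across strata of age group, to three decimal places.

2.038

OR_MH = Σ(aᵢdᵢ/nᵢ) / Σ(bᵢcᵢ/nᵢ), where nᵢ is the stratum total.
Stratum 1 (< 50 years): n = 346; a·d/n = 52·163/346 = 24.4971; b·c/n = 104·27/346 = 8.1156
Stratum 2 (≥ 50 years): n = 309; a·d/n = 67·85/309 = 18.4304; b·c/n = 125·32/309 = 12.9450
OR_MH = (24.4971 + 18.4304) / (8.1156 + 12.9450) = 42.9275 / 21.0606 = 2.03829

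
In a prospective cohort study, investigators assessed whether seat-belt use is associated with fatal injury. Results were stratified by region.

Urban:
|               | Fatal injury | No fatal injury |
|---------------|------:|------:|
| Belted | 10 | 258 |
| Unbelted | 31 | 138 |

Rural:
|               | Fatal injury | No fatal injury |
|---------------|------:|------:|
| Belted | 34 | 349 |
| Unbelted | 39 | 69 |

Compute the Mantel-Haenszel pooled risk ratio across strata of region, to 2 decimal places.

RR_MH = Σ(aᵢ·n₀ᵢ/nᵢ) / Σ(cᵢ·n₁ᵢ/nᵢ), with n₁ᵢ = aᵢ+bᵢ (exposed), n₀ᵢ = cᵢ+dᵢ (unexposed), nᵢ = n₁ᵢ+n₀ᵢ.
Stratum 1 (Urban): n₁ = 268, n₀ = 169, n = 437; a·n₀/n = 10·169/437 = 3.8673; c·n₁/n = 31·268/437 = 19.0114
Stratum 2 (Rural): n₁ = 383, n₀ = 108, n = 491; a·n₀/n = 34·108/491 = 7.4786; c·n₁/n = 39·383/491 = 30.4216
RR_MH = (3.8673 + 7.4786) / (19.0114 + 30.4216) = 11.3459 / 49.4330 = 0.22952

0.23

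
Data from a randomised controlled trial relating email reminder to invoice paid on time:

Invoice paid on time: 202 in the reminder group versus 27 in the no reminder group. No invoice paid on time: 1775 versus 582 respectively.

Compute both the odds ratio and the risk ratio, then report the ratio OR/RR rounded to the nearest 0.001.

1.064

From the description: a = 202, b = 1775, c = 27, d = 582.
OR = (202·582)/(1775·27) = 117564/47925 = 2.45308
Risk in exposed = 202/1977 = 0.10218; risk in unexposed = 27/609 = 0.04433; RR = 2.30461
OR/RR = 2.45308 / 2.30461 = 1.06442
The outcome is not rare, so the OR lies further from 1 than the RR.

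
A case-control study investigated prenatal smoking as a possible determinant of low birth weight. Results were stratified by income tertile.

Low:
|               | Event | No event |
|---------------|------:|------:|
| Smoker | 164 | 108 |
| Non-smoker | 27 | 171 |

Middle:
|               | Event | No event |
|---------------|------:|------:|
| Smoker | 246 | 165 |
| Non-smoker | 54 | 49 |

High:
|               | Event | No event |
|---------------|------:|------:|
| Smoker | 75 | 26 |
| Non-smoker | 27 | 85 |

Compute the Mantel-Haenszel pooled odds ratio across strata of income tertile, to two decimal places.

4.21

OR_MH = Σ(aᵢdᵢ/nᵢ) / Σ(bᵢcᵢ/nᵢ), where nᵢ is the stratum total.
Stratum 1 (Low): n = 470; a·d/n = 164·171/470 = 59.6681; b·c/n = 108·27/470 = 6.2043
Stratum 2 (Middle): n = 514; a·d/n = 246·49/514 = 23.4514; b·c/n = 165·54/514 = 17.3346
Stratum 3 (High): n = 213; a·d/n = 75·85/213 = 29.9296; b·c/n = 26·27/213 = 3.2958
OR_MH = (59.6681 + 23.4514 + 29.9296) / (6.2043 + 17.3346 + 3.2958) = 113.0490 / 26.8347 = 4.21280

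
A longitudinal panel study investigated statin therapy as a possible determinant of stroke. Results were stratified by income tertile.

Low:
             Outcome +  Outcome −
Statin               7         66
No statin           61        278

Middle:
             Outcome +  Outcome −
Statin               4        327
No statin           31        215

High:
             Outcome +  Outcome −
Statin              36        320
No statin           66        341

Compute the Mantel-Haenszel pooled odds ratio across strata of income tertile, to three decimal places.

OR_MH = Σ(aᵢdᵢ/nᵢ) / Σ(bᵢcᵢ/nᵢ), where nᵢ is the stratum total.
Stratum 1 (Low): n = 412; a·d/n = 7·278/412 = 4.7233; b·c/n = 66·61/412 = 9.7718
Stratum 2 (Middle): n = 577; a·d/n = 4·215/577 = 1.4905; b·c/n = 327·31/577 = 17.5685
Stratum 3 (High): n = 763; a·d/n = 36·341/763 = 16.0891; b·c/n = 320·66/763 = 27.6802
OR_MH = (4.7233 + 1.4905 + 16.0891) / (9.7718 + 17.5685 + 27.6802) = 22.3029 / 55.0205 = 0.40536

0.405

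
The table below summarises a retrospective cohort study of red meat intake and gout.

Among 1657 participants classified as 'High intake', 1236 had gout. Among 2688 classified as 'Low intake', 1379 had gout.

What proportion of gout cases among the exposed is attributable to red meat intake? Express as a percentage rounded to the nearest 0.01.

From the description: a = 1236, b = 421, c = 1379, d = 1309.
Risk in exposed = 1236/1657 = 0.74593; risk in unexposed = 1379/2688 = 0.51302.
RR = 0.74593/0.51302 = 1.45399
AR% = (RR − 1)/RR × 100 = (1.45399 − 1)/1.45399 × 100 = 31.2237%

31.22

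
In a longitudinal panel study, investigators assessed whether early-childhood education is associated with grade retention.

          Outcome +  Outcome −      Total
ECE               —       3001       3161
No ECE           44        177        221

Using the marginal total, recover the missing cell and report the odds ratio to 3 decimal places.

0.214

The missing cell is in the exposed row: 3161 − 3001 = 160.
So a = 160, b = 3001, c = 44, d = 177.
OR = (a·d)/(b·c) = (160 × 177) / (3001 × 44) = 28320 / 132044 = 0.21447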